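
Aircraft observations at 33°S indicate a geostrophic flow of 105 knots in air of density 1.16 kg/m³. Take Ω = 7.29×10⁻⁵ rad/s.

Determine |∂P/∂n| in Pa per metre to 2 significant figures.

5.0×10⁻³ Pa/m

Coriolis parameter at 33°S:
f = 2Ω sin φ = 2 × 7.29×10⁻⁵ × sin 33° = 7.94×10⁻⁵ s⁻¹
Wind speed in SI: 105 knots = 54.0 m/s
Geostrophic balance rearranged: |∂P/∂n| = f ρ V_g
|∂P/∂n| = 7.94×10⁻⁵ × 1.16 × 54.0 = 4.98×10⁻³ Pa/m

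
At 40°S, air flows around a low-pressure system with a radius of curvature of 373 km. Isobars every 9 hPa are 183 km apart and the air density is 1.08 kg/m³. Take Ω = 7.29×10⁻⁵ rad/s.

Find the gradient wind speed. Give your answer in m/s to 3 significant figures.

27.3 m/s

Coriolis parameter at 40°S:
f = 2Ω sin φ = 2 × 7.29×10⁻⁵ × sin 40° = 9.37×10⁻⁵ s⁻¹
Pressure gradient: |∂P/∂n| = 900 Pa / 183000 m = 4.92×10⁻³ Pa/m
Geostrophic speed: V_g = |∂P/∂n|/(fρ) = 4.92×10⁻³/(9.37×10⁻⁵ × 1.08) = 48.6 m/s
Around a low, centrifugal force acts outward with Coriolis, so pressure-gradient force balances both:
(1/ρ)|∂P/∂n| = fV + V²/R  →  V² + fR·V − fR·V_g = 0
With fR = 9.37×10⁻⁵ × 373×10³ m = 35.0 m/s:
V = [−fR + √((fR)² + 4 fR V_g)]/2 = [−35.0 + √(35.0² + 4×35.0×48.6)]/2 = 27.3 m/s
Subgeostrophic (V < V_g = 48.6 m/s), as expected around a low.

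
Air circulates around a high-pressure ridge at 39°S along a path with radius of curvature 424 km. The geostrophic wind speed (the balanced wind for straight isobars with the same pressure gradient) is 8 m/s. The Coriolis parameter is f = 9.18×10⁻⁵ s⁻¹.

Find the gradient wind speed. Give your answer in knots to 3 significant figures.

21.9 knots

Around a high, pressure-gradient force acts outward with centrifugal, so Coriolis balances both:
fV = (1/ρ)|∂P/∂n| + V²/R  →  V² − fR·V + fR·V_g = 0
With fR = 9.18×10⁻⁵ × 424×10³ m = 38.9 m/s:
V = [fR − √((fR)² − 4 fR V_g)]/2 = [38.9 − √(38.9² − 4×38.9×8)]/2 = 11.3 m/s
Supergeostrophic (V > V_g = 8 m/s), as expected around a high.
Converting: 11.3 m/s × 1.944 = 21.9 knots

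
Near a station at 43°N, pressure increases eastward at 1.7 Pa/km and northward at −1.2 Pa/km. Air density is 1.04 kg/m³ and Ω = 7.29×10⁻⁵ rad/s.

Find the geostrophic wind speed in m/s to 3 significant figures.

Coriolis parameter at 43°N:
f = 2Ω sin φ = 2 × 7.29×10⁻⁵ × sin 43° = 9.94×10⁻⁵ s⁻¹
Component geostrophic relations (x east, y north):
u_g = −(1/(fρ)) ∂P/∂y,  v_g = (1/(fρ)) ∂P/∂x
u_g = −(−1.2×10⁻³)/(9.94×10⁻⁵ × 1.04) = 11.6 m/s;  v_g = (1.7×10⁻³)/(9.94×10⁻⁵ × 1.04) = 16.4 m/s
|V_g| = √(u_g² + v_g²) = 20.1 m/s

20.1 m/s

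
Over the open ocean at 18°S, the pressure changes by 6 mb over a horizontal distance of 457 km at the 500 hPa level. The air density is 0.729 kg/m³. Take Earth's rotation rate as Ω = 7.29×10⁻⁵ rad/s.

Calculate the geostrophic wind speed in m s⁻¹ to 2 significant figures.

40 m s⁻¹

Coriolis parameter at 18°S:
f = 2Ω sin φ = 2 × 7.29×10⁻⁵ × sin 18° = 4.51×10⁻⁵ s⁻¹
Pressure gradient: |∂P/∂n| = 600 Pa / 457000 m = 1.31×10⁻³ Pa/m
Geostrophic balance (pressure-gradient force = Coriolis force):
V_g = (1/(fρ)) |∂P/∂n| = 1.31×10⁻³ / (4.51×10⁻⁵ × 0.729) = 40.0 m/s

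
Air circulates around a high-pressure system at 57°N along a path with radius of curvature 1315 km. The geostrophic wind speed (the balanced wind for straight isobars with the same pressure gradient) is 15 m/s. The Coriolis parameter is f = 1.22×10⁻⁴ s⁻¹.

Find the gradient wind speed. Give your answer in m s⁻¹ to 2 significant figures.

Around a high, pressure-gradient force acts outward with centrifugal, so Coriolis balances both:
fV = (1/ρ)|∂P/∂n| + V²/R  →  V² − fR·V + fR·V_g = 0
With fR = 1.22×10⁻⁴ × 1315×10³ m = 160 m/s:
V = [fR − √((fR)² − 4 fR V_g)]/2 = [160 − √(160² − 4×160×15)]/2 = 16.7 m/s
Supergeostrophic (V > V_g = 15 m/s), as expected around a high.

17 m s⁻¹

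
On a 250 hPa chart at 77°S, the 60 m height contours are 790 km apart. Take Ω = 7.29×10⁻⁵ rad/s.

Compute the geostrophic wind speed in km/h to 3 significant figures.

18.9 km/h

Coriolis parameter at 77°S:
f = 2Ω sin φ = 2 × 7.29×10⁻⁵ × sin 77° = 1.42×10⁻⁴ s⁻¹
Height gradient: |∂Z/∂n| = 60 m / 790000 m = 7.59×10⁻⁵
On a pressure surface, geostrophic balance gives V_g = (g/f)|∂Z/∂n|:
V_g = 9.81 × 7.59×10⁻⁵ / 1.42×10⁻⁴ = 5.24 m/s
Converting: 5.24 m/s × 3.6 = 18.9 km/h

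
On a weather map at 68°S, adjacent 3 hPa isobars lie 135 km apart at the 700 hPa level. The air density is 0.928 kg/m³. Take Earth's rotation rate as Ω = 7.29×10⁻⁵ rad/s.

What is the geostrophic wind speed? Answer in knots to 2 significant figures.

Coriolis parameter at 68°S:
f = 2Ω sin φ = 2 × 7.29×10⁻⁵ × sin 68° = 1.35×10⁻⁴ s⁻¹
Pressure gradient: |∂P/∂n| = 300 Pa / 135000 m = 2.22×10⁻³ Pa/m
Geostrophic balance (pressure-gradient force = Coriolis force):
V_g = (1/(fρ)) |∂P/∂n| = 2.22×10⁻³ / (1.35×10⁻⁴ × 0.928) = 17.7 m/s
Converting: 17.7 m/s × 1.944 = 34 knots

34 knots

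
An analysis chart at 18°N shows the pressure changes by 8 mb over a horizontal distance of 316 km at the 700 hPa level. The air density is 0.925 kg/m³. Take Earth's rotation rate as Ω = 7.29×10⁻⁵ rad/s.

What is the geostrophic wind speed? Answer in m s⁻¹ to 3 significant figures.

Coriolis parameter at 18°N:
f = 2Ω sin φ = 2 × 7.29×10⁻⁵ × sin 18° = 4.51×10⁻⁵ s⁻¹
Pressure gradient: |∂P/∂n| = 800 Pa / 316000 m = 2.53×10⁻³ Pa/m
Geostrophic balance (pressure-gradient force = Coriolis force):
V_g = (1/(fρ)) |∂P/∂n| = 2.53×10⁻³ / (4.51×10⁻⁵ × 0.925) = 60.7 m/s

60.7 m s⁻¹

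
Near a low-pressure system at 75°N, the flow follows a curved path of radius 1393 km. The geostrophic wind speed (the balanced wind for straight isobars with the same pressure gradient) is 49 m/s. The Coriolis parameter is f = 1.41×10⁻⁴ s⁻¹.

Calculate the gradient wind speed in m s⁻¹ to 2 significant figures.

41 m s⁻¹

Around a low, centrifugal force acts outward with Coriolis, so pressure-gradient force balances both:
(1/ρ)|∂P/∂n| = fV + V²/R  →  V² + fR·V − fR·V_g = 0
With fR = 1.41×10⁻⁴ × 1393×10³ m = 196 m/s:
V = [−fR + √((fR)² + 4 fR V_g)]/2 = [−196 + √(196² + 4×196×49)]/2 = 40.6 m/s
Subgeostrophic (V < V_g = 49 m/s), as expected around a low.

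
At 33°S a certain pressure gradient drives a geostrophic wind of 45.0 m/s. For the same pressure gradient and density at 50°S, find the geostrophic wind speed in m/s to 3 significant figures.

With the same pressure gradient and density, V_g ∝ 1/f ∝ 1/sin φ.
V₂ = V₁ · sin φ₁ / sin φ₂ = 45.0 × sin 33° / sin 50°
V₂ = 45.0 × 0.5446/0.7660 = 32.0 m/s

32.0 m/s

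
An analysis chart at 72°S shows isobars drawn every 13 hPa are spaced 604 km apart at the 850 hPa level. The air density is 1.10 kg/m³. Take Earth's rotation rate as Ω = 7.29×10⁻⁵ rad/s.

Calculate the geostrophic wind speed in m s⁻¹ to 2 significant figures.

14 m s⁻¹

Coriolis parameter at 72°S:
f = 2Ω sin φ = 2 × 7.29×10⁻⁵ × sin 72° = 1.39×10⁻⁴ s⁻¹
Pressure gradient: |∂P/∂n| = 1300 Pa / 604000 m = 2.15×10⁻³ Pa/m
Geostrophic balance (pressure-gradient force = Coriolis force):
V_g = (1/(fρ)) |∂P/∂n| = 2.15×10⁻³ / (1.39×10⁻⁴ × 1.10) = 14.1 m/s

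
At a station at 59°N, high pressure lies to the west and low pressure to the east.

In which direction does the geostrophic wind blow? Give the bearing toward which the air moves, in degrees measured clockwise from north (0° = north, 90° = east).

The pressure-gradient force points toward the east (bearing 090°).
Geostrophic balance: in the Northern Hemisphere the Coriolis force deflects motion to the right, so the geostrophic wind blows 90° to the right of the pressure-gradient force (low pressure on the left).
Rotating 090° by 90° clockwise gives 180° — the wind blows toward the south.

180°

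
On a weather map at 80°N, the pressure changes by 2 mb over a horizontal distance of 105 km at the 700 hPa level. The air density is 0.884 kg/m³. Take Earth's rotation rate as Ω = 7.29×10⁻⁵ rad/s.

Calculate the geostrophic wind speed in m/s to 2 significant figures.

15 m/s

Coriolis parameter at 80°N:
f = 2Ω sin φ = 2 × 7.29×10⁻⁵ × sin 80° = 1.44×10⁻⁴ s⁻¹
Pressure gradient: |∂P/∂n| = 200 Pa / 105000 m = 1.90×10⁻³ Pa/m
Geostrophic balance (pressure-gradient force = Coriolis force):
V_g = (1/(fρ)) |∂P/∂n| = 1.90×10⁻³ / (1.44×10⁻⁴ × 0.884) = 15.0 m/s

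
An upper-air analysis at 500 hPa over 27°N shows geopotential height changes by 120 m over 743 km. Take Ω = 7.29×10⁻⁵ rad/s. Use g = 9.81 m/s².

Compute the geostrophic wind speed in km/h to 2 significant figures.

86 km/h

Coriolis parameter at 27°N:
f = 2Ω sin φ = 2 × 7.29×10⁻⁵ × sin 27° = 6.62×10⁻⁵ s⁻¹
Height gradient: |∂Z/∂n| = 120 m / 743000 m = 1.62×10⁻⁴
On a pressure surface, geostrophic balance gives V_g = (g/f)|∂Z/∂n|:
V_g = 9.81 × 1.62×10⁻⁴ / 6.62×10⁻⁵ = 23.9 m/s
Converting: 23.9 m/s × 3.6 = 86 km/h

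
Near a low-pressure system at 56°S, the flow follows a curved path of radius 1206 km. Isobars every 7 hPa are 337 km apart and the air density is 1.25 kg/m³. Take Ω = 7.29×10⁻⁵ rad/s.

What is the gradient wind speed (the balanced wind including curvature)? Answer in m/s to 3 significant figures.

Coriolis parameter at 56°S:
f = 2Ω sin φ = 2 × 7.29×10⁻⁵ × sin 56° = 1.21×10⁻⁴ s⁻¹
Pressure gradient: |∂P/∂n| = 700 Pa / 337000 m = 2.08×10⁻³ Pa/m
Geostrophic speed: V_g = |∂P/∂n|/(fρ) = 2.08×10⁻³/(1.21×10⁻⁴ × 1.25) = 13.7 m/s
Around a low, centrifugal force acts outward with Coriolis, so pressure-gradient force balances both:
(1/ρ)|∂P/∂n| = fV + V²/R  →  V² + fR·V − fR·V_g = 0
With fR = 1.21×10⁻⁴ × 1206×10³ m = 146 m/s:
V = [−fR + √((fR)² + 4 fR V_g)]/2 = [−146 + √(146² + 4×146×13.7)]/2 = 12.6 m/s
Subgeostrophic (V < V_g = 13.7 m/s), as expected around a low.

12.6 m/s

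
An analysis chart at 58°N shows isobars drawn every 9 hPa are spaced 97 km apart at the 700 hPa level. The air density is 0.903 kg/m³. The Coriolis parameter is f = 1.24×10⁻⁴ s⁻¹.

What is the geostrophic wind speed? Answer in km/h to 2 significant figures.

300 km/h

Pressure gradient: |∂P/∂n| = 900 Pa / 97000 m = 9.28×10⁻³ Pa/m
Geostrophic balance (pressure-gradient force = Coriolis force):
V_g = (1/(fρ)) |∂P/∂n| = 9.28×10⁻³ / (1.24×10⁻⁴ × 0.903) = 82.9 m/s
Converting: 82.9 m/s × 3.6 = 300 km/h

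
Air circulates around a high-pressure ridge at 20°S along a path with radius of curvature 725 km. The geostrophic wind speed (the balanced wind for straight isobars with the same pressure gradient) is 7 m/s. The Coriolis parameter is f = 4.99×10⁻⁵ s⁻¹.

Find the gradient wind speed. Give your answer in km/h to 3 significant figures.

Around a high, pressure-gradient force acts outward with centrifugal, so Coriolis balances both:
fV = (1/ρ)|∂P/∂n| + V²/R  →  V² − fR·V + fR·V_g = 0
With fR = 4.99×10⁻⁵ × 725×10³ m = 36.2 m/s:
V = [fR − √((fR)² − 4 fR V_g)]/2 = [36.2 − √(36.2² − 4×36.2×7)]/2 = 9.49 m/s
Supergeostrophic (V > V_g = 7 m/s), as expected around a high.
Converting: 9.49 m/s × 3.6 = 34.2 km/h

34.2 km/h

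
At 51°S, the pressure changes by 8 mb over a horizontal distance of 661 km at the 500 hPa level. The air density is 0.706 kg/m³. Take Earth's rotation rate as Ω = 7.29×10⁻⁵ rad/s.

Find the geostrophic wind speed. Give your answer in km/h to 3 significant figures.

Coriolis parameter at 51°S:
f = 2Ω sin φ = 2 × 7.29×10⁻⁵ × sin 51° = 1.13×10⁻⁴ s⁻¹
Pressure gradient: |∂P/∂n| = 800 Pa / 661000 m = 1.21×10⁻³ Pa/m
Geostrophic balance (pressure-gradient force = Coriolis force):
V_g = (1/(fρ)) |∂P/∂n| = 1.21×10⁻³ / (1.13×10⁻⁴ × 0.706) = 15.1 m/s
Converting: 15.1 m/s × 3.6 = 54.5 km/h

54.5 km/h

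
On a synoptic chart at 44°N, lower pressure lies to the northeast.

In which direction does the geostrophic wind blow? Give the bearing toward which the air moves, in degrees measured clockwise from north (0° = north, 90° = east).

The pressure-gradient force points toward the northeast (bearing 045°).
Geostrophic balance: in the Northern Hemisphere the Coriolis force deflects motion to the right, so the geostrophic wind blows 90° to the right of the pressure-gradient force (low pressure on the left).
Rotating 045° by 90° clockwise gives 135° — the wind blows toward the southeast.

135°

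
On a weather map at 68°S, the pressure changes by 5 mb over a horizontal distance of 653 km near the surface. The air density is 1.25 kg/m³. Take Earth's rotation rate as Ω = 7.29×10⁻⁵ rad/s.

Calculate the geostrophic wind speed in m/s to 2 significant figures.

4.5 m/s

Coriolis parameter at 68°S:
f = 2Ω sin φ = 2 × 7.29×10⁻⁵ × sin 68° = 1.35×10⁻⁴ s⁻¹
Pressure gradient: |∂P/∂n| = 500 Pa / 653000 m = 7.66×10⁻⁴ Pa/m
Geostrophic balance (pressure-gradient force = Coriolis force):
V_g = (1/(fρ)) |∂P/∂n| = 7.66×10⁻⁴ / (1.35×10⁻⁴ × 1.25) = 4.53 m/s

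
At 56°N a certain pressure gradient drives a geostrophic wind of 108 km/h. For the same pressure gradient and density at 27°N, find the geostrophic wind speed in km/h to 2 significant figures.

200 km/h

With the same pressure gradient and density, V_g ∝ 1/f ∝ 1/sin φ.
V₂ = V₁ · sin φ₁ / sin φ₂ = 108 × sin 56° / sin 27°
V₂ = 108 × 0.8290/0.4540 = 200 km/h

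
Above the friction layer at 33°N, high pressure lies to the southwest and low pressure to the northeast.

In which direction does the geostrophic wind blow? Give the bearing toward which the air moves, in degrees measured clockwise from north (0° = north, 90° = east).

The pressure-gradient force points toward the northeast (bearing 045°).
Geostrophic balance: in the Northern Hemisphere the Coriolis force deflects motion to the right, so the geostrophic wind blows 90° to the right of the pressure-gradient force (low pressure on the left).
Rotating 045° by 90° clockwise gives 135° — the wind blows toward the southeast.

135°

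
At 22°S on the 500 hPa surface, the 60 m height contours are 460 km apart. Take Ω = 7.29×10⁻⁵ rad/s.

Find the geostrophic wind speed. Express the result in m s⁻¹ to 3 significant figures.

23.4 m s⁻¹

Coriolis parameter at 22°S:
f = 2Ω sin φ = 2 × 7.29×10⁻⁵ × sin 22° = 5.46×10⁻⁵ s⁻¹
Height gradient: |∂Z/∂n| = 60 m / 460000 m = 1.30×10⁻⁴
On a pressure surface, geostrophic balance gives V_g = (g/f)|∂Z/∂n|:
V_g = 9.81 × 1.30×10⁻⁴ / 5.46×10⁻⁵ = 23.4 m/s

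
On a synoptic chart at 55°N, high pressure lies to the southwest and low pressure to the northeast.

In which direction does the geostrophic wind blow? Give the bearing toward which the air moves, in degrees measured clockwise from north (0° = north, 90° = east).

The pressure-gradient force points toward the northeast (bearing 045°).
Geostrophic balance: in the Northern Hemisphere the Coriolis force deflects motion to the right, so the geostrophic wind blows 90° to the right of the pressure-gradient force (low pressure on the left).
Rotating 045° by 90° clockwise gives 135° — the wind blows toward the southeast.

135°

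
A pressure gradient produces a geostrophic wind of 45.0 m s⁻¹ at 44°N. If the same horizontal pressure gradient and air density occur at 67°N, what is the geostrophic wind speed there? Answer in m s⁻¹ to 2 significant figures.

With the same pressure gradient and density, V_g ∝ 1/f ∝ 1/sin φ.
V₂ = V₁ · sin φ₁ / sin φ₂ = 45.0 × sin 44° / sin 67°
V₂ = 45.0 × 0.6947/0.9205 = 34 m s⁻¹

34 m s⁻¹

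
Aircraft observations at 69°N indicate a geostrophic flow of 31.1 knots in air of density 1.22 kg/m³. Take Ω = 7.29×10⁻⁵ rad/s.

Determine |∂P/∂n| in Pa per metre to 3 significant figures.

Coriolis parameter at 69°N:
f = 2Ω sin φ = 2 × 7.29×10⁻⁵ × sin 69° = 1.36×10⁻⁴ s⁻¹
Wind speed in SI: 31.1 knots = 16.0 m/s
Geostrophic balance rearranged: |∂P/∂n| = f ρ V_g
|∂P/∂n| = 1.36×10⁻⁴ × 1.22 × 16.0 = 2.66×10⁻³ Pa/m

2.66×10⁻³ Pa/m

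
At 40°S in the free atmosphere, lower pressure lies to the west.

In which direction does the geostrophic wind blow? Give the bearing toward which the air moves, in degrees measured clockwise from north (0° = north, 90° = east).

180°

The pressure-gradient force points toward the west (bearing 270°).
Geostrophic balance: in the Southern Hemisphere the Coriolis force deflects motion to the left, so the geostrophic wind blows 90° to the left of the pressure-gradient force (low pressure on the right).
Rotating 270° by 90° counterclockwise gives 180° — the wind blows toward the south.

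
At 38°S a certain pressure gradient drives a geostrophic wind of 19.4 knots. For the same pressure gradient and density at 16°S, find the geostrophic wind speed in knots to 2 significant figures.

With the same pressure gradient and density, V_g ∝ 1/f ∝ 1/sin φ.
V₂ = V₁ · sin φ₁ / sin φ₂ = 19.4 × sin 38° / sin 16°
V₂ = 19.4 × 0.6157/0.2756 = 43 knots

43 knots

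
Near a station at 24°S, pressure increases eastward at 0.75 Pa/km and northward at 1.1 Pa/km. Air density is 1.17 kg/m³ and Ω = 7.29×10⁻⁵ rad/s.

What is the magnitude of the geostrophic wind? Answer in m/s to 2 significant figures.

Coriolis parameter at 24°S:
f = 2Ω sin φ = 2 × 7.29×10⁻⁵ × sin 24° = 5.93×10⁻⁵ s⁻¹
In the Southern Hemisphere f is negative: f = −5.93×10⁻⁵ s⁻¹.
Component geostrophic relations (x east, y north):
u_g = −(1/(fρ)) ∂P/∂y,  v_g = (1/(fρ)) ∂P/∂x
u_g = −(1.1×10⁻³)/(−5.93×10⁻⁵ × 1.17) = 15.9 m/s;  v_g = (0.75×10⁻³)/(−5.93×10⁻⁵ × 1.17) = −10.8 m/s
|V_g| = √(u_g² + v_g²) = 19.2 m/s

19 m/s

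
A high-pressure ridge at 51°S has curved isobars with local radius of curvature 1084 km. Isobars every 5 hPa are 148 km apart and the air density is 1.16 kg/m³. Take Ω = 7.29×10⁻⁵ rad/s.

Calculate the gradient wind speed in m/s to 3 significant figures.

36.6 m/s

Coriolis parameter at 51°S:
f = 2Ω sin φ = 2 × 7.29×10⁻⁵ × sin 51° = 1.13×10⁻⁴ s⁻¹
Pressure gradient: |∂P/∂n| = 500 Pa / 148000 m = 3.38×10⁻³ Pa/m
Geostrophic speed: V_g = |∂P/∂n|/(fρ) = 3.38×10⁻³/(1.13×10⁻⁴ × 1.16) = 25.7 m/s
Around a high, pressure-gradient force acts outward with centrifugal, so Coriolis balances both:
fV = (1/ρ)|∂P/∂n| + V²/R  →  V² − fR·V + fR·V_g = 0
With fR = 1.13×10⁻⁴ × 1084×10³ m = 123 m/s:
V = [fR − √((fR)² − 4 fR V_g)]/2 = [123 − √(123² − 4×123×25.7)]/2 = 36.6 m/s
Supergeostrophic (V > V_g = 25.7 m/s), as expected around a high.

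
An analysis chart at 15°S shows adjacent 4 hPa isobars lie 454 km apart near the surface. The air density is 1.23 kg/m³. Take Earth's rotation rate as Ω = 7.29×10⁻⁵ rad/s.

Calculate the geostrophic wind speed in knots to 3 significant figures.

Coriolis parameter at 15°S:
f = 2Ω sin φ = 2 × 7.29×10⁻⁵ × sin 15° = 3.77×10⁻⁵ s⁻¹
Pressure gradient: |∂P/∂n| = 400 Pa / 454000 m = 8.81×10⁻⁴ Pa/m
Geostrophic balance (pressure-gradient force = Coriolis force):
V_g = (1/(fρ)) |∂P/∂n| = 8.81×10⁻⁴ / (3.77×10⁻⁵ × 1.23) = 19.0 m/s
Converting: 19.0 m/s × 1.944 = 36.9 knots

36.9 knots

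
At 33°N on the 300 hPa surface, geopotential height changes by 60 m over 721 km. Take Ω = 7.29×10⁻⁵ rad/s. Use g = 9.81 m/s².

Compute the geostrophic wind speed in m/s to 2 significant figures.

10 m/s

Coriolis parameter at 33°N:
f = 2Ω sin φ = 2 × 7.29×10⁻⁵ × sin 33° = 7.94×10⁻⁵ s⁻¹
Height gradient: |∂Z/∂n| = 60 m / 721000 m = 8.32×10⁻⁵
On a pressure surface, geostrophic balance gives V_g = (g/f)|∂Z/∂n|:
V_g = 9.81 × 8.32×10⁻⁵ / 7.94×10⁻⁵ = 10.3 m/s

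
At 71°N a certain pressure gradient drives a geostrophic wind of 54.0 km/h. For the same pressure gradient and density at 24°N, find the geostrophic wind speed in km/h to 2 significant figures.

130 km/h

With the same pressure gradient and density, V_g ∝ 1/f ∝ 1/sin φ.
V₂ = V₁ · sin φ₁ / sin φ₂ = 54.0 × sin 71° / sin 24°
V₂ = 54.0 × 0.9455/0.4067 = 130 km/h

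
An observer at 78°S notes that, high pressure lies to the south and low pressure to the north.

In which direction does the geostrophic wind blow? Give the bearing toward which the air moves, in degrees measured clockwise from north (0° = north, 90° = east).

The pressure-gradient force points toward the north (bearing 000°).
Geostrophic balance: in the Southern Hemisphere the Coriolis force deflects motion to the left, so the geostrophic wind blows 90° to the left of the pressure-gradient force (low pressure on the right).
Rotating 000° by 90° counterclockwise gives 270° — the wind blows toward the west.

270°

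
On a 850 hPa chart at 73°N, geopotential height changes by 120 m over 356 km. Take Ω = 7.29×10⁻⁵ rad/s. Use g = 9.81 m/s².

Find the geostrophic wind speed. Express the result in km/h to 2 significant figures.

85 km/h

Coriolis parameter at 73°N:
f = 2Ω sin φ = 2 × 7.29×10⁻⁵ × sin 73° = 1.39×10⁻⁴ s⁻¹
Height gradient: |∂Z/∂n| = 120 m / 356000 m = 3.37×10⁻⁴
On a pressure surface, geostrophic balance gives V_g = (g/f)|∂Z/∂n|:
V_g = 9.81 × 3.37×10⁻⁴ / 1.39×10⁻⁴ = 23.7 m/s
Converting: 23.7 m/s × 3.6 = 85 km/h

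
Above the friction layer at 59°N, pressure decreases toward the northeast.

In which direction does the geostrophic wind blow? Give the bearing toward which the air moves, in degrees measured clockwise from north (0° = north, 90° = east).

135°

The pressure-gradient force points toward the northeast (bearing 045°).
Geostrophic balance: in the Northern Hemisphere the Coriolis force deflects motion to the right, so the geostrophic wind blows 90° to the right of the pressure-gradient force (low pressure on the left).
Rotating 045° by 90° clockwise gives 135° — the wind blows toward the southeast.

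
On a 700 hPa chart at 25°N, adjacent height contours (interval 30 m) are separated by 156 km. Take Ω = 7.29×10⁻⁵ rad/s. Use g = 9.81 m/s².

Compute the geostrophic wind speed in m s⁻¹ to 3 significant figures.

Coriolis parameter at 25°N:
f = 2Ω sin φ = 2 × 7.29×10⁻⁵ × sin 25° = 6.16×10⁻⁵ s⁻¹
Height gradient: |∂Z/∂n| = 30 m / 156000 m = 1.92×10⁻⁴
On a pressure surface, geostrophic balance gives V_g = (g/f)|∂Z/∂n|:
V_g = 9.81 × 1.92×10⁻⁴ / 6.16×10⁻⁵ = 30.6 m/s

30.6 m s⁻¹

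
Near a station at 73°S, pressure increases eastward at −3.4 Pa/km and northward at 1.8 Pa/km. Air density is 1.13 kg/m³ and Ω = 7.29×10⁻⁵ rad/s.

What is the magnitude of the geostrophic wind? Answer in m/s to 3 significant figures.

Coriolis parameter at 73°S:
f = 2Ω sin φ = 2 × 7.29×10⁻⁵ × sin 73° = 1.39×10⁻⁴ s⁻¹
In the Southern Hemisphere f is negative: f = −1.39×10⁻⁴ s⁻¹.
Component geostrophic relations (x east, y north):
u_g = −(1/(fρ)) ∂P/∂y,  v_g = (1/(fρ)) ∂P/∂x
u_g = −(1.8×10⁻³)/(−1.39×10⁻⁴ × 1.13) = 11.4 m/s;  v_g = (−3.4×10⁻³)/(−1.39×10⁻⁴ × 1.13) = 21.6 m/s
|V_g| = √(u_g² + v_g²) = 24.4 m/s

24.4 m/s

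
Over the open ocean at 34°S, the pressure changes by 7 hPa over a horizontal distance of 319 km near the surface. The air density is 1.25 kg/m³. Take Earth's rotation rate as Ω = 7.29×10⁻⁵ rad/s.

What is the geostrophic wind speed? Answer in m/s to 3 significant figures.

21.5 m/s

Coriolis parameter at 34°S:
f = 2Ω sin φ = 2 × 7.29×10⁻⁵ × sin 34° = 8.15×10⁻⁵ s⁻¹
Pressure gradient: |∂P/∂n| = 700 Pa / 319000 m = 2.19×10⁻³ Pa/m
Geostrophic balance (pressure-gradient force = Coriolis force):
V_g = (1/(fρ)) |∂P/∂n| = 2.19×10⁻³ / (8.15×10⁻⁵ × 1.25) = 21.5 m/s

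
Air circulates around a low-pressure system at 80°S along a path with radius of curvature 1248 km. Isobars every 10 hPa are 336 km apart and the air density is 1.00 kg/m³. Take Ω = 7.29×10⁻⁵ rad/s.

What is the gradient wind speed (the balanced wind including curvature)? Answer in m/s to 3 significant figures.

Coriolis parameter at 80°S:
f = 2Ω sin φ = 2 × 7.29×10⁻⁵ × sin 80° = 1.44×10⁻⁴ s⁻¹
Pressure gradient: |∂P/∂n| = 1000 Pa / 336000 m = 2.98×10⁻³ Pa/m
Geostrophic speed: V_g = |∂P/∂n|/(fρ) = 2.98×10⁻³/(1.44×10⁻⁴ × 1.00) = 20.7 m/s
Around a low, centrifugal force acts outward with Coriolis, so pressure-gradient force balances both:
(1/ρ)|∂P/∂n| = fV + V²/R  →  V² + fR·V − fR·V_g = 0
With fR = 1.44×10⁻⁴ × 1248×10³ m = 179 m/s:
V = [−fR + √((fR)² + 4 fR V_g)]/2 = [−179 + √(179² + 4×179×20.7)]/2 = 18.8 m/s
Subgeostrophic (V < V_g = 20.7 m/s), as expected around a low.

18.8 m/s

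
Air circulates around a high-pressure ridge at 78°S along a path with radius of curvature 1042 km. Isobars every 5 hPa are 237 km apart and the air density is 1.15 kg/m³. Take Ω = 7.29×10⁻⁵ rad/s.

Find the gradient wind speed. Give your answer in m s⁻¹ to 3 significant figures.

Coriolis parameter at 78°S:
f = 2Ω sin φ = 2 × 7.29×10⁻⁵ × sin 78° = 1.43×10⁻⁴ s⁻¹
Pressure gradient: |∂P/∂n| = 500 Pa / 237000 m = 2.11×10⁻³ Pa/m
Geostrophic speed: V_g = |∂P/∂n|/(fρ) = 2.11×10⁻³/(1.43×10⁻⁴ × 1.15) = 12.9 m/s
Around a high, pressure-gradient force acts outward with centrifugal, so Coriolis balances both:
fV = (1/ρ)|∂P/∂n| + V²/R  →  V² − fR·V + fR·V_g = 0
With fR = 1.43×10⁻⁴ × 1042×10³ m = 149 m/s:
V = [fR − √((fR)² − 4 fR V_g)]/2 = [149 − √(149² − 4×149×12.9)]/2 = 14.2 m/s
Supergeostrophic (V > V_g = 12.9 m/s), as expected around a high.

14.2 m s⁻¹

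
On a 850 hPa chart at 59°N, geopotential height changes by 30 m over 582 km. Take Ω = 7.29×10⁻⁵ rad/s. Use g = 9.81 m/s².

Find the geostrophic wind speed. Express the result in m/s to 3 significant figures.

Coriolis parameter at 59°N:
f = 2Ω sin φ = 2 × 7.29×10⁻⁵ × sin 59° = 1.25×10⁻⁴ s⁻¹
Height gradient: |∂Z/∂n| = 30 m / 582000 m = 5.15×10⁻⁵
On a pressure surface, geostrophic balance gives V_g = (g/f)|∂Z/∂n|:
V_g = 9.81 × 5.15×10⁻⁵ / 1.25×10⁻⁴ = 4.05 m/s

4.05 m/s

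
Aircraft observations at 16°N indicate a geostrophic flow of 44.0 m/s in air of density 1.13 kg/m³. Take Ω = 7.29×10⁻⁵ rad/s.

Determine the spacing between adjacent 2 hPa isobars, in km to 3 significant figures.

100 km

Coriolis parameter at 16°N:
f = 2Ω sin φ = 2 × 7.29×10⁻⁵ × sin 16° = 4.02×10⁻⁵ s⁻¹
Geostrophic balance rearranged: |∂P/∂n| = f ρ V_g
|∂P/∂n| = 4.02×10⁻⁵ × 1.13 × 44.0 = 2.00×10⁻³ Pa/m
Isobar spacing: Δn = ΔP/|∂P/∂n| = 200 Pa / 2.00×10⁻³ Pa/m = 100093 m ≈ 100 km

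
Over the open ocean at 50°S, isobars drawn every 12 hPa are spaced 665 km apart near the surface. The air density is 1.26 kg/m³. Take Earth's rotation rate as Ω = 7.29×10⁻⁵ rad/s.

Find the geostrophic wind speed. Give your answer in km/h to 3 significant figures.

Coriolis parameter at 50°S:
f = 2Ω sin φ = 2 × 7.29×10⁻⁵ × sin 50° = 1.12×10⁻⁴ s⁻¹
Pressure gradient: |∂P/∂n| = 1200 Pa / 665000 m = 1.80×10⁻³ Pa/m
Geostrophic balance (pressure-gradient force = Coriolis force):
V_g = (1/(fρ)) |∂P/∂n| = 1.80×10⁻³ / (1.12×10⁻⁴ × 1.26) = 12.8 m/s
Converting: 12.8 m/s × 3.6 = 46.2 km/h

46.2 km/h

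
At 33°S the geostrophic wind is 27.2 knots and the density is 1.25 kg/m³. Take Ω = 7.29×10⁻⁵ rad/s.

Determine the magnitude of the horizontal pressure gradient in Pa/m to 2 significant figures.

Coriolis parameter at 33°S:
f = 2Ω sin φ = 2 × 7.29×10⁻⁵ × sin 33° = 7.94×10⁻⁵ s⁻¹
Wind speed in SI: 27.2 knots = 14.0 m/s
Geostrophic balance rearranged: |∂P/∂n| = f ρ V_g
|∂P/∂n| = 7.94×10⁻⁵ × 1.25 × 14.0 = 1.39×10⁻³ Pa/m

1.4×10⁻³ Pa/m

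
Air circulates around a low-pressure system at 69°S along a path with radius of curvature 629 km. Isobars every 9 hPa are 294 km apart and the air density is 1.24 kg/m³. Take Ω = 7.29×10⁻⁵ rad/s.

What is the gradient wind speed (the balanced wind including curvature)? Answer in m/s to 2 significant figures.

Coriolis parameter at 69°S:
f = 2Ω sin φ = 2 × 7.29×10⁻⁵ × sin 69° = 1.36×10⁻⁴ s⁻¹
Pressure gradient: |∂P/∂n| = 900 Pa / 294000 m = 3.06×10⁻³ Pa/m
Geostrophic speed: V_g = |∂P/∂n|/(fρ) = 3.06×10⁻³/(1.36×10⁻⁴ × 1.24) = 18.1 m/s
Around a low, centrifugal force acts outward with Coriolis, so pressure-gradient force balances both:
(1/ρ)|∂P/∂n| = fV + V²/R  →  V² + fR·V − fR·V_g = 0
With fR = 1.36×10⁻⁴ × 629×10³ m = 85.6 m/s:
V = [−fR + √((fR)² + 4 fR V_g)]/2 = [−85.6 + √(85.6² + 4×85.6×18.1)]/2 = 15.4 m/s
Subgeostrophic (V < V_g = 18.1 m/s), as expected around a low.

15 m/s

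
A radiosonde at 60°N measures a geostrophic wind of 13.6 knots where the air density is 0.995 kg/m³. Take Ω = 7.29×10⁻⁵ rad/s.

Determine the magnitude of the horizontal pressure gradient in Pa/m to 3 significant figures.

8.79×10⁻⁴ Pa/m

Coriolis parameter at 60°N:
f = 2Ω sin φ = 2 × 7.29×10⁻⁵ × sin 60° = 1.26×10⁻⁴ s⁻¹
Wind speed in SI: 13.6 knots = 7.00 m/s
Geostrophic balance rearranged: |∂P/∂n| = f ρ V_g
|∂P/∂n| = 1.26×10⁻⁴ × 0.995 × 7.00 = 8.79×10⁻⁴ Pa/m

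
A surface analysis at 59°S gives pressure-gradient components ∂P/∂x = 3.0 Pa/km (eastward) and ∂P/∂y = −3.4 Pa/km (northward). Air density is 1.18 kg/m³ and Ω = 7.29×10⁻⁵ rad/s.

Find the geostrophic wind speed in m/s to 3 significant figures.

30.7 m/s

Coriolis parameter at 59°S:
f = 2Ω sin φ = 2 × 7.29×10⁻⁵ × sin 59° = 1.25×10⁻⁴ s⁻¹
In the Southern Hemisphere f is negative: f = −1.25×10⁻⁴ s⁻¹.
Component geostrophic relations (x east, y north):
u_g = −(1/(fρ)) ∂P/∂y,  v_g = (1/(fρ)) ∂P/∂x
u_g = −(−3.4×10⁻³)/(−1.25×10⁻⁴ × 1.18) = −23.1 m/s;  v_g = (3.0×10⁻³)/(−1.25×10⁻⁴ × 1.18) = −20.3 m/s
|V_g| = √(u_g² + v_g²) = 30.7 m/s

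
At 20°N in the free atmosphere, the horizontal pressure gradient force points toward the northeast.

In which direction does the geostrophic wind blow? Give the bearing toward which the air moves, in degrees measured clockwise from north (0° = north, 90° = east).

The pressure-gradient force points toward the northeast (bearing 045°).
Geostrophic balance: in the Northern Hemisphere the Coriolis force deflects motion to the right, so the geostrophic wind blows 90° to the right of the pressure-gradient force (low pressure on the left).
Rotating 045° by 90° clockwise gives 135° — the wind blows toward the southeast.

135°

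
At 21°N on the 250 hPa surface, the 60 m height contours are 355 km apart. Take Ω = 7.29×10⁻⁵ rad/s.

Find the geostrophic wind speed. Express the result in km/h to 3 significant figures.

114 km/h

Coriolis parameter at 21°N:
f = 2Ω sin φ = 2 × 7.29×10⁻⁵ × sin 21° = 5.23×10⁻⁵ s⁻¹
Height gradient: |∂Z/∂n| = 60 m / 355000 m = 1.69×10⁻⁴
On a pressure surface, geostrophic balance gives V_g = (g/f)|∂Z/∂n|:
V_g = 9.81 × 1.69×10⁻⁴ / 5.23×10⁻⁵ = 31.7 m/s
Converting: 31.7 m/s × 3.6 = 114 km/h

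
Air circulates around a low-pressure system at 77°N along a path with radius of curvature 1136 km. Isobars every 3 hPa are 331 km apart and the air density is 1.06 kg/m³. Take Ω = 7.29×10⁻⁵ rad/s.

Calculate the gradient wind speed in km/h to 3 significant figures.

20.9 km/h

Coriolis parameter at 77°N:
f = 2Ω sin φ = 2 × 7.29×10⁻⁵ × sin 77° = 1.42×10⁻⁴ s⁻¹
Pressure gradient: |∂P/∂n| = 300 Pa / 331000 m = 9.06×10⁻⁴ Pa/m
Geostrophic speed: V_g = |∂P/∂n|/(fρ) = 9.06×10⁻⁴/(1.42×10⁻⁴ × 1.06) = 6.02 m/s
Around a low, centrifugal force acts outward with Coriolis, so pressure-gradient force balances both:
(1/ρ)|∂P/∂n| = fV + V²/R  →  V² + fR·V − fR·V_g = 0
With fR = 1.42×10⁻⁴ × 1136×10³ m = 161 m/s:
V = [−fR + √((fR)² + 4 fR V_g)]/2 = [−161 + √(161² + 4×161×6.02)]/2 = 5.81 m/s
Subgeostrophic (V < V_g = 6.02 m/s), as expected around a low.
Converting: 5.81 m/s × 3.6 = 20.9 km/h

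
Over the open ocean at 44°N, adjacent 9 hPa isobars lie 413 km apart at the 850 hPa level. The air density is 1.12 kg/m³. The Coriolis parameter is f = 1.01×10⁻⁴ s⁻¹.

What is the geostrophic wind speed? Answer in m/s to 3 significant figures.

Pressure gradient: |∂P/∂n| = 900 Pa / 413000 m = 2.18×10⁻³ Pa/m
Geostrophic balance (pressure-gradient force = Coriolis force):
V_g = (1/(fρ)) |∂P/∂n| = 2.18×10⁻³ / (1.01×10⁻⁴ × 1.12) = 19.3 m/s

19.3 m/s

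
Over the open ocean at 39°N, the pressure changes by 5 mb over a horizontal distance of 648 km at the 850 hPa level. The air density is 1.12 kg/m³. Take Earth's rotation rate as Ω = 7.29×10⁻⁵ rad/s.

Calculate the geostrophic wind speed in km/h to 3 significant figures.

27.0 km/h

Coriolis parameter at 39°N:
f = 2Ω sin φ = 2 × 7.29×10⁻⁵ × sin 39° = 9.18×10⁻⁵ s⁻¹
Pressure gradient: |∂P/∂n| = 500 Pa / 648000 m = 7.72×10⁻⁴ Pa/m
Geostrophic balance (pressure-gradient force = Coriolis force):
V_g = (1/(fρ)) |∂P/∂n| = 7.72×10⁻⁴ / (9.18×10⁻⁵ × 1.12) = 7.51 m/s
Converting: 7.51 m/s × 3.6 = 27.0 km/h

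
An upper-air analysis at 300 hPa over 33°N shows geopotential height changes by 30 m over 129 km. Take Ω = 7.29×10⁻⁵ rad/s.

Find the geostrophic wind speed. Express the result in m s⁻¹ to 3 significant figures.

Coriolis parameter at 33°N:
f = 2Ω sin φ = 2 × 7.29×10⁻⁵ × sin 33° = 7.94×10⁻⁵ s⁻¹
Height gradient: |∂Z/∂n| = 30 m / 129000 m = 2.33×10⁻⁴
On a pressure surface, geostrophic balance gives V_g = (g/f)|∂Z/∂n|:
V_g = 9.81 × 2.33×10⁻⁴ / 7.94×10⁻⁵ = 28.7 m/s

28.7 m s⁻¹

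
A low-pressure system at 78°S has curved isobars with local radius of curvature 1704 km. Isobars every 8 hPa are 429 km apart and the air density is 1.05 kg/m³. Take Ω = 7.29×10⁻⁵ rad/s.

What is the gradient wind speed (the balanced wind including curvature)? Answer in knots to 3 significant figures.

Coriolis parameter at 78°S:
f = 2Ω sin φ = 2 × 7.29×10⁻⁵ × sin 78° = 1.43×10⁻⁴ s⁻¹
Pressure gradient: |∂P/∂n| = 800 Pa / 429000 m = 1.86×10⁻³ Pa/m
Geostrophic speed: V_g = |∂P/∂n|/(fρ) = 1.86×10⁻³/(1.43×10⁻⁴ × 1.05) = 12.5 m/s
Around a low, centrifugal force acts outward with Coriolis, so pressure-gradient force balances both:
(1/ρ)|∂P/∂n| = fV + V²/R  →  V² + fR·V − fR·V_g = 0
With fR = 1.43×10⁻⁴ × 1704×10³ m = 243 m/s:
V = [−fR + √((fR)² + 4 fR V_g)]/2 = [−243 + √(243² + 4×243×12.5)]/2 = 11.9 m/s
Subgeostrophic (V < V_g = 12.5 m/s), as expected around a low.
Converting: 11.9 m/s × 1.944 = 23.1 knots

23.1 knots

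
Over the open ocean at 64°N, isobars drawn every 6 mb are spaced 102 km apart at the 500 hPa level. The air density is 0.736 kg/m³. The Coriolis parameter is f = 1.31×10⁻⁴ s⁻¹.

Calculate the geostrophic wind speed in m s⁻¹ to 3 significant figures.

Pressure gradient: |∂P/∂n| = 600 Pa / 102000 m = 5.88×10⁻³ Pa/m
Geostrophic balance (pressure-gradient force = Coriolis force):
V_g = (1/(fρ)) |∂P/∂n| = 5.88×10⁻³ / (1.31×10⁻⁴ × 0.736) = 61.0 m/s

61.0 m s⁻¹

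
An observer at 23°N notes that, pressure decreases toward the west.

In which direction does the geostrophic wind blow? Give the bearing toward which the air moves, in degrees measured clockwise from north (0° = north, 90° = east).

000°

The pressure-gradient force points toward the west (bearing 270°).
Geostrophic balance: in the Northern Hemisphere the Coriolis force deflects motion to the right, so the geostrophic wind blows 90° to the right of the pressure-gradient force (low pressure on the left).
Rotating 270° by 90° clockwise gives 000° — the wind blows toward the north.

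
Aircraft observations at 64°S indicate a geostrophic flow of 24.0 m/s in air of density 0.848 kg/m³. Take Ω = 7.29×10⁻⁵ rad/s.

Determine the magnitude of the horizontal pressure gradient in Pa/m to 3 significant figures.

Coriolis parameter at 64°S:
f = 2Ω sin φ = 2 × 7.29×10⁻⁵ × sin 64° = 1.31×10⁻⁴ s⁻¹
Geostrophic balance rearranged: |∂P/∂n| = f ρ V_g
|∂P/∂n| = 1.31×10⁻⁴ × 0.848 × 24.0 = 2.67×10⁻³ Pa/m

2.67×10⁻³ Pa/m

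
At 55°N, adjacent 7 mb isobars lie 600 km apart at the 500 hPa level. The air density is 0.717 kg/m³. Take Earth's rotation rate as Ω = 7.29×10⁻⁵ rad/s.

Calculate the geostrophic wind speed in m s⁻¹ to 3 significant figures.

Coriolis parameter at 55°N:
f = 2Ω sin φ = 2 × 7.29×10⁻⁵ × sin 55° = 1.19×10⁻⁴ s⁻¹
Pressure gradient: |∂P/∂n| = 700 Pa / 600000 m = 1.17×10⁻³ Pa/m
Geostrophic balance (pressure-gradient force = Coriolis force):
V_g = (1/(fρ)) |∂P/∂n| = 1.17×10⁻³ / (1.19×10⁻⁴ × 0.717) = 13.6 m/s

13.6 m s⁻¹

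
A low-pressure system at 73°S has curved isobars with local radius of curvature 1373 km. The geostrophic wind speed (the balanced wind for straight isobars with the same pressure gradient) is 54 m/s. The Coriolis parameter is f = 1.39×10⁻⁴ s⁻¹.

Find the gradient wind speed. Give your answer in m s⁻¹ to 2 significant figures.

Around a low, centrifugal force acts outward with Coriolis, so pressure-gradient force balances both:
(1/ρ)|∂P/∂n| = fV + V²/R  →  V² + fR·V − fR·V_g = 0
With fR = 1.39×10⁻⁴ × 1373×10³ m = 191 m/s:
V = [−fR + √((fR)² + 4 fR V_g)]/2 = [−191 + √(191² + 4×191×54)]/2 = 43.9 m/s
Subgeostrophic (V < V_g = 54 m/s), as expected around a low.

44 m s⁻¹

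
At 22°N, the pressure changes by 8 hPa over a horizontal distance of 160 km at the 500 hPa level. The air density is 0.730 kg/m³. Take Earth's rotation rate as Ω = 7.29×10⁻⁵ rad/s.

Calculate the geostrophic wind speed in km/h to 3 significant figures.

451 km/h

Coriolis parameter at 22°N:
f = 2Ω sin φ = 2 × 7.29×10⁻⁵ × sin 22° = 5.46×10⁻⁵ s⁻¹
Pressure gradient: |∂P/∂n| = 800 Pa / 160000 m = 5.00×10⁻³ Pa/m
Geostrophic balance (pressure-gradient force = Coriolis force):
V_g = (1/(fρ)) |∂P/∂n| = 5.00×10⁻³ / (5.46×10⁻⁵ × 0.730) = 125 m/s
Converting: 125 m/s × 3.6 = 451 km/h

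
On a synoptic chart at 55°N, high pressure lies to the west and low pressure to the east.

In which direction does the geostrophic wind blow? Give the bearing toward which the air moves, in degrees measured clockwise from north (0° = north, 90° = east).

180°

The pressure-gradient force points toward the east (bearing 090°).
Geostrophic balance: in the Northern Hemisphere the Coriolis force deflects motion to the right, so the geostrophic wind blows 90° to the right of the pressure-gradient force (low pressure on the left).
Rotating 090° by 90° clockwise gives 180° — the wind blows toward the south.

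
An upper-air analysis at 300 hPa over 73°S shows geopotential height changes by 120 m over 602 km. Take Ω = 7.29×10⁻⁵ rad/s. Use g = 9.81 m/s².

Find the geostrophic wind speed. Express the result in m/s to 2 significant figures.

Coriolis parameter at 73°S:
f = 2Ω sin φ = 2 × 7.29×10⁻⁵ × sin 73° = 1.39×10⁻⁴ s⁻¹
Height gradient: |∂Z/∂n| = 120 m / 602000 m = 1.99×10⁻⁴
On a pressure surface, geostrophic balance gives V_g = (g/f)|∂Z/∂n|:
V_g = 9.81 × 1.99×10⁻⁴ / 1.39×10⁻⁴ = 14.0 m/s

14 m/s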